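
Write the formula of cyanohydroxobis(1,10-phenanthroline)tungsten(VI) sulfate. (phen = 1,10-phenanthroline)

Ligands: 2 1,10-phenanthroline (phen, neutral), 1 hydroxo (OH, -1), 1 cyano (CN, -1). Ligand charge sum = -2.
With W in oxidation state +6, the complex ion is [W...]^4+.
Charge balance with sulfate (-2) requires 1 complex ion per 2 sulfate.

[W(CN)(OH)(phen)2](SO4)2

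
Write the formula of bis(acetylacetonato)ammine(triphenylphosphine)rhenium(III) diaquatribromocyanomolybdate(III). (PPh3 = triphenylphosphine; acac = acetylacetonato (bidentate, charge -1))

Cation [Re…]: ligand charges -2, Re(III) ⇒ ion charge 1+.
Anion [Mo…]: ligand charges -4, Mo(III) ⇒ ion charge 1−.

[Re(acac)2(NH3)(PPh3)][MoBr3(CN)(H2O)2]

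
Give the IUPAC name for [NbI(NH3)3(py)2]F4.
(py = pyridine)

The 4 fluoride counter-ions carry a total charge of -4, so each complex ion is 4+.
Ligand charges: 1×iodo (-1 each), 3×ammine (neutral), 2×pyridine (neutral); total -1. So Nb + (-1) = 4+, giving Nb = +5.
Ligands are named alphabetically: ammine before iodo before pyridine.

triammineiodobis(pyridine)niobium(V) fluoride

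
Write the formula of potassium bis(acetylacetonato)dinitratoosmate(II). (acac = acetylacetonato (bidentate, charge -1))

K2[Os(acac)2(NO3)2]

Ligands: 2 nitrato (NO3, -1), 2 acetylacetonato (acac, -1). Ligand charge sum = -4.
Charge balance with potassium (+1) requires 1 complex ion per 2 potassium.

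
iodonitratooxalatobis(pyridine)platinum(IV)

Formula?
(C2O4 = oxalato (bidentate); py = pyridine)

[Pt(C2O4)I(NO3)(py)2]

Ligands: 1 nitrato (NO3, -1), 1 oxalato (C2O4, -2), 1 iodo (I, -1), 2 pyridine (py, neutral). Ligand charge sum = -4.
With Pt in oxidation state +4, the complex ion is [Pt...].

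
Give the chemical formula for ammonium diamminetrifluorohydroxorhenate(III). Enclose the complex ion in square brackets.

Ligands: 2 ammine (NH3, neutral), 1 hydroxo (OH, -1), 3 fluoro (F, -1). Ligand charge sum = -4.
With Re in oxidation state +3, the complex ion is [Re...]^1−.
Charge balance with ammonium (+1) requires 1 complex ion per 1 ammonium.

NH4[ReF3(NH3)2(OH)]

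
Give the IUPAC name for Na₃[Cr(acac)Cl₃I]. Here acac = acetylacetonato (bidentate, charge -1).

The 3 sodium counter-ions carry a total charge of +3, so each complex ion is 3−.
Ligand charges: 3×chloro (-1 each), 1×acetylacetonato (-1 each), 1×iodo (-1 each); total -5. So Cr + (-5) = 3−, giving Cr = +2.
Ligands are named alphabetically: acetylacetonato before chloro before iodo.
The complex ion is anionic, so chromium takes the -ate form chromate(II).

sodium (acetylacetonato)trichloroiodochromate(II)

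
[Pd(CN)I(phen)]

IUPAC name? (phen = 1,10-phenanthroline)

There is no counter-ion, so the complex is neutral overall.
Ligand charges: 1×iodo (-1 each), 1×1,10-phenanthroline (neutral), 1×cyano (-1 each); total -2. So Pd + (-2) = 0, giving Pd = +2.
Ligands are named alphabetically: cyano before iodo before phenanthroline.

cyanoiodo(1,10-phenanthroline)palladium(II)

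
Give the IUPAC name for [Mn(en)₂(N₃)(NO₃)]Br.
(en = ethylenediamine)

azidobis(ethylenediamine)nitratomanganese(III) bromide

The 1 bromide counter-ion carries a total charge of -1, so each complex ion is 1+.
Ligand charges: 2×ethylenediamine (neutral), 1×nitrato (-1 each), 1×azido (-1 each); total -2. So Mn + (-2) = 1+, giving Mn = +3.
Ligands are named alphabetically: azido before ethylenediamine before nitrato.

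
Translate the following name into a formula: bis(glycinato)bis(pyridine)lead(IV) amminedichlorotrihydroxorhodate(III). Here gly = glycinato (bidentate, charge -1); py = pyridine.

Cation [Pb…]: ligand charges -2, Pb(IV) ⇒ ion charge 2+.
Anion [Rh…]: ligand charges -5, Rh(III) ⇒ ion charge 2−.

[Pb(gly)2(py)2][RhCl2(NH3)(OH)3]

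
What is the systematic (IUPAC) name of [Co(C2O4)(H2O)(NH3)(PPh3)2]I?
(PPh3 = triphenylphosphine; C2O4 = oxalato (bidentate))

The 1 iodide counter-ion carries a total charge of -1, so each complex ion is 1+.
Ligand charges: 1×ammine (neutral), 2×triphenylphosphine (neutral), 1×oxalato (-2 each), 1×aqua (neutral); total -2. So Co + (-2) = 1+, giving Co = +3.
Ligands are named alphabetically: ammine before aqua before oxalato before triphenylphosphine.

ammineaquaoxalatobis(triphenylphosphine)cobalt(III) iodide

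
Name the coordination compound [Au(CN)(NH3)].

There is no counter-ion, so the complex is neutral overall.
Ligand charges: 1×ammine (neutral), 1×cyano (-1 each); total -1. So Au + (-1) = 0, giving Au = +1.
Ligands are named alphabetically: ammine before cyano.

amminecyanogold(I)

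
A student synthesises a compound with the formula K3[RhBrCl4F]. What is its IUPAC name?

potassium bromotetrachlorofluororhodate(III)

The 3 potassium counter-ions carry a total charge of +3, so each complex ion is 3−.
Ligand charges: 4×chloro (-1 each), 1×bromo (-1 each), 1×fluoro (-1 each); total -6. So Rh + (-6) = 3−, giving Rh = +3.
Ligands are named alphabetically: bromo before chloro before fluoro.
The complex ion is anionic, so rhodium takes the -ate form rhodate(III).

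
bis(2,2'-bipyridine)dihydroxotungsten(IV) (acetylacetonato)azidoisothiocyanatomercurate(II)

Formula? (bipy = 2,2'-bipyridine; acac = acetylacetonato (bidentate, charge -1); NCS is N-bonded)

Cation [W…]: ligand charges -2, W(IV) ⇒ ion charge 2+.
Anion [Hg…]: ligand charges -3, Hg(II) ⇒ ion charge 1−.

[W(bipy)2(OH)2][Hg(acac)(N3)(NCS)]2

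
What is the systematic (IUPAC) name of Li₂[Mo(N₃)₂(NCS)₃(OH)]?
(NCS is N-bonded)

The 2 lithium counter-ions carry a total charge of +2, so each complex ion is 2−.
Ligand charges: 1×hydroxo (-1 each), 2×azido (-1 each), 3×isothiocyanato (-1 each); total -6. So Mo + (-6) = 2−, giving Mo = +4.
Ligands are named alphabetically: azido before hydroxo before isothiocyanato.
The complex ion is anionic, so molybdenum takes the -ate form molybdate(IV).

lithium diazidohydroxotriisothiocyanatomolybdate(IV)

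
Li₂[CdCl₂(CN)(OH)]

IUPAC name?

The 2 lithium counter-ions carry a total charge of +2, so each complex ion is 2−.
Ligand charges: 2×chloro (-1 each), 1×cyano (-1 each), 1×hydroxo (-1 each); total -4. So Cd + (-4) = 2−, giving Cd = +2.
Ligands are named alphabetically: chloro before cyano before hydroxo.
The complex ion is anionic, so cadmium takes the -ate form cadmate(II).

lithium dichlorocyanohydroxocadmate(II)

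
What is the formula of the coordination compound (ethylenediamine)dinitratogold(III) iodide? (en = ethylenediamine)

Ligands: 2 nitrato (NO3, -1), 1 ethylenediamine (en, neutral). Ligand charge sum = -2.
With Au in oxidation state +3, the complex ion is [Au...]^1+.
Charge balance with iodide (-1) requires 1 complex ion per 1 iodide.

[Au(en)(NO3)2]I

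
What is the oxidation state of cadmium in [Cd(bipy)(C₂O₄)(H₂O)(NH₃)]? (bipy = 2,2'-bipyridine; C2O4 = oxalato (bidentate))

+2

No counter-ion: the bracketed complex is neutral.
Ligand charges: 1×NH3 neutral; 1×H2O neutral; 1×bipy neutral; 1×C2O4 = -2; sum -2.
Cd + (-2) = 0 ⇒ Cd is +2.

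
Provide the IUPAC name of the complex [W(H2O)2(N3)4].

diaquatetraazidotungsten(IV)

There is no counter-ion, so the complex is neutral overall.
Ligand charges: 2×aqua (neutral), 4×azido (-1 each); total -4. So W + (-4) = 0, giving W = +4.
Ligands are named alphabetically: aqua before azido.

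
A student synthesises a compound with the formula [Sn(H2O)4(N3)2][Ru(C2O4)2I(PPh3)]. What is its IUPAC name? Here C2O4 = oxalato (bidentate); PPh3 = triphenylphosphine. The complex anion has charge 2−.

tetraaquadiazidotin(IV) iododioxalato(triphenylphosphine)ruthenate(III)

The complex anion is given as 2−; its ligand charges sum to -5, so Ru = +3.
A 1:1 salt means the cation carries the equal and opposite charge, 2+.
Cation: ligand charges sum to -2; for the ion to be 2+, Sn = +4.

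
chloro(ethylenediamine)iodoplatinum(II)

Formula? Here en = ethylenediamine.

[PtCl(en)I]

Ligands: 1 iodo (I, -1), 1 ethylenediamine (en, neutral), 1 chloro (Cl, -1). Ligand charge sum = -2.
With Pt in oxidation state +2, the complex ion is [Pt...].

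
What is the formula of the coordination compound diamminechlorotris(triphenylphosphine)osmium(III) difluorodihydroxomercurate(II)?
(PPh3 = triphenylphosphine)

[OsCl(NH3)2(PPh3)3][HgF2(OH)2]

Cation [Os…]: ligand charges -1, Os(III) ⇒ ion charge 2+.
Anion [Hg…]: ligand charges -4, Hg(II) ⇒ ion charge 2−.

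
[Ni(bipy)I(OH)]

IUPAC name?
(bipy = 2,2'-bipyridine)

There is no counter-ion, so the complex is neutral overall.
Ligand charges: 1×hydroxo (-1 each), 1×iodo (-1 each), 1×2,2'-bipyridine (neutral); total -2. So Ni + (-2) = 0, giving Ni = +2.
Ligands are named alphabetically: bipyridine before hydroxo before iodo.

(2,2'-bipyridine)hydroxoiodonickel(II)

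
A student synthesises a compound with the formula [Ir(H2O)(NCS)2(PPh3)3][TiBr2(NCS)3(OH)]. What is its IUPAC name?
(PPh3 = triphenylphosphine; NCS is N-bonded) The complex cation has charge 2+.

aquadiisothiocyanatotris(triphenylphosphine)iridium(IV) dibromohydroxotriisothiocyanatotitanate(IV)

The complex cation is given as 2+; its ligand charges sum to -2, so Ir = +4.
A 1:1 salt means the anion carries the equal and opposite charge, 2−.
Anion: ligand charges sum to -6; for the ion to be 2−, Ti = +4.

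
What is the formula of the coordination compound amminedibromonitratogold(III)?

[AuBr2(NH3)(NO3)]

Ligands: 2 bromo (Br, -1), 1 ammine (NH3, neutral), 1 nitrato (NO3, -1). Ligand charge sum = -3.
With Au in oxidation state +3, the complex ion is [Au...].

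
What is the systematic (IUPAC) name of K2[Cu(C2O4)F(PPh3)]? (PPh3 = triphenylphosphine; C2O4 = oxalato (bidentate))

The 2 potassium counter-ions carry a total charge of +2, so each complex ion is 2−.
Ligand charges: 1×triphenylphosphine (neutral), 1×fluoro (-1 each), 1×oxalato (-2 each); total -3. So Cu + (-3) = 2−, giving Cu = +1.
The complex ion is anionic, so copper takes the -ate form cuprate(I).

potassium fluorooxalato(triphenylphosphine)cuprate(I)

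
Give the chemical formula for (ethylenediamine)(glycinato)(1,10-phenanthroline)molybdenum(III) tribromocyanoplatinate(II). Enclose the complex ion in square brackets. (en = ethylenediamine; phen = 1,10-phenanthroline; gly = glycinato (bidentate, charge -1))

Cation [Mo…]: ligand charges -1, Mo(III) ⇒ ion charge 2+.
Anion [Pt…]: ligand charges -4, Pt(II) ⇒ ion charge 2−.
One 2+ cation balances one 2− anion.

[Mo(en)(gly)(phen)][PtBr3(CN)]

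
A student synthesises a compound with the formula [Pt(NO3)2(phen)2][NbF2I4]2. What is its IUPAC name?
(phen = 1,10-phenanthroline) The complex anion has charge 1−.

dinitratobis(1,10-phenanthroline)platinum(IV) difluorotetraiodoniobate(V)

The complex anion is given as 1−; its ligand charges sum to -6, so Nb = +5.
With 2 anions per cation, the cation must be 2×1 = 2+.
Cation: ligand charges sum to -2; for the ion to be 2+, Pt = +4.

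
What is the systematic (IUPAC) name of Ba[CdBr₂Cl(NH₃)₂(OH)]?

barium diamminedibromochlorohydroxocadmate(II)

The 1 barium counter-ion carries a total charge of +2, so each complex ion is 2−.
Ligand charges: 1×chloro (-1 each), 2×ammine (neutral), 2×bromo (-1 each), 1×hydroxo (-1 each); total -4. So Cd + (-4) = 2−, giving Cd = +2.
Ligands are named alphabetically: ammine before bromo before chloro before hydroxo.
The complex ion is anionic, so cadmium takes the -ate form cadmate(II).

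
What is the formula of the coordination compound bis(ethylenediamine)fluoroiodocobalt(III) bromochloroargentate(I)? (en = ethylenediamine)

Cation [Co…]: ligand charges -2, Co(III) ⇒ ion charge 1+.
Anion [Ag…]: ligand charges -2, Ag(I) ⇒ ion charge 1−.
One 1+ cation balances one 1− anion.

[Co(en)2FI][AgBrCl]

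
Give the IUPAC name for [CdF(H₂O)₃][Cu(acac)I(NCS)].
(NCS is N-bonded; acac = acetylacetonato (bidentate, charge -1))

Both ions are complex: the cation is named first with the plain metal name, the anion second with the -ate form; each ion's ligands are alphabetised independently.
Cadmium is always +2 in its complexes; the cation's ligand charges sum to -1, so the complex cation is 1+.
A 1:1 salt means the anion carries the equal and opposite charge, 1−.
Anion: ligand charges sum to -3; for the ion to be 1−, Cu = +2.

triaquafluorocadmium(II) (acetylacetonato)iodoisothiocyanatocuprate(II)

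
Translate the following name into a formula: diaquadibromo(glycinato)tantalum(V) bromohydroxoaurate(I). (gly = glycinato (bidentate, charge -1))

Cation [Ta…]: ligand charges -3, Ta(V) ⇒ ion charge 2+.
Anion [Au…]: ligand charges -2, Au(I) ⇒ ion charge 1−.

[TaBr2(gly)(H2O)2][AuBr(OH)]2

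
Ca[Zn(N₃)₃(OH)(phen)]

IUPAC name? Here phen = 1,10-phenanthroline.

calcium triazidohydroxo(1,10-phenanthroline)zincate(II)

The 1 calcium counter-ion carries a total charge of +2, so each complex ion is 2−.
Ligand charges: 1×1,10-phenanthroline (neutral), 1×hydroxo (-1 each), 3×azido (-1 each); total -4. So Zn + (-4) = 2−, giving Zn = +2.
Ligands are named alphabetically: azido before hydroxo before phenanthroline.
The complex ion is anionic, so zinc takes the -ate form zincate(II).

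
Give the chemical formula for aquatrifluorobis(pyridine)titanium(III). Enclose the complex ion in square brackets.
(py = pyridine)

Ligands: 1 aqua (H2O, neutral), 2 pyridine (py, neutral), 3 fluoro (F, -1). Ligand charge sum = -3.
With Ti in oxidation state +3, the complex ion is [Ti...].

[TiF3(H2O)(py)2]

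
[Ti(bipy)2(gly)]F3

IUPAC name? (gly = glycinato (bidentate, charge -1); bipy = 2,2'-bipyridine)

bis(2,2'-bipyridine)(glycinato)titanium(IV) fluoride

The 3 fluoride counter-ions carry a total charge of -3, so each complex ion is 3+.
Ligand charges: 1×glycinato (-1 each), 2×2,2'-bipyridine (neutral); total -1. So Ti + (-1) = 3+, giving Ti = +4.
Ligands are named alphabetically: bipyridine before glycinato.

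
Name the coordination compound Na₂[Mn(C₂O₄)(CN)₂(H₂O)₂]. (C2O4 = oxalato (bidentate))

The 2 sodium counter-ions carry a total charge of +2, so each complex ion is 2−.
Ligand charges: 2×cyano (-1 each), 2×aqua (neutral), 1×oxalato (-2 each); total -4. So Mn + (-4) = 2−, giving Mn = +2.
Ligands are named alphabetically: aqua before cyano before oxalato.
The complex ion is anionic, so manganese takes the -ate form manganate(II).

sodium diaquadicyanooxalatomanganate(II)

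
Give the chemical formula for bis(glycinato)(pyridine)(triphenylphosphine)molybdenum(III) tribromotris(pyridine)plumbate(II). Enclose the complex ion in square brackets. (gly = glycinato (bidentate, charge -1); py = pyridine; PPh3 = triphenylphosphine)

Cation [Mo…]: ligand charges -2, Mo(III) ⇒ ion charge 1+.
Anion [Pb…]: ligand charges -3, Pb(II) ⇒ ion charge 1−.
One 1+ cation balances one 1− anion.

[Mo(gly)2(PPh3)(py)][PbBr3(py)3]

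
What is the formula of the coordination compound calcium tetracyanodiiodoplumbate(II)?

Ligands: 2 iodo (I, -1), 4 cyano (CN, -1). Ligand charge sum = -6.
With Pb in oxidation state +2, the complex ion is [Pb...]^4−.
Charge balance with calcium (+2) requires 1 complex ion per 2 calcium.

Ca2[Pb(CN)4I2]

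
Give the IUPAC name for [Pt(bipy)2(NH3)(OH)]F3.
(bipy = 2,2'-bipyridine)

The 3 fluoride counter-ions carry a total charge of -3, so each complex ion is 3+.
Ligand charges: 2×2,2'-bipyridine (neutral), 1×hydroxo (-1 each), 1×ammine (neutral); total -1. So Pt + (-1) = 3+, giving Pt = +4.
Ligands are named alphabetically: ammine before bipyridine before hydroxo.

amminebis(2,2'-bipyridine)hydroxoplatinum(IV) fluoride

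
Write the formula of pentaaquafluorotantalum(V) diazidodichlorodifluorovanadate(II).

[TaF(H2O)5][VCl2F2(N3)2]

Cation [Ta…]: ligand charges -1, Ta(V) ⇒ ion charge 4+.
Anion [V…]: ligand charges -6, V(II) ⇒ ion charge 4−.
One 4+ cation balances one 4− anion.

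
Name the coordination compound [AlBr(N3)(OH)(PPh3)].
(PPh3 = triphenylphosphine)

azidobromohydroxo(triphenylphosphine)aluminium(III)

There is no counter-ion, so the complex is neutral overall.
Ligand charges: 1×bromo (-1 each), 1×azido (-1 each), 1×triphenylphosphine (neutral), 1×hydroxo (-1 each); total -3. So Al + (-3) = 0, giving Al = +3.
Ligands are named alphabetically: azido before bromo before hydroxo before triphenylphosphine.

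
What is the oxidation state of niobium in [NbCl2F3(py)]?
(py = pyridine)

+5

No counter-ion: the bracketed complex is neutral.
Ligand charges: 2×Cl = -2; 1×py neutral; 3×F = -3; sum -5.
Nb + (-5) = 0 ⇒ Nb is +5.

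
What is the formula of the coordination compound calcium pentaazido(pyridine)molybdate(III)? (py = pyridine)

Ligands: 5 azido (N3, -1), 1 pyridine (py, neutral). Ligand charge sum = -5.
With Mo in oxidation state +3, the complex ion is [Mo...]^2−.
Charge balance with calcium (+2) requires 1 complex ion per 1 calcium.

Ca[Mo(N3)5(py)]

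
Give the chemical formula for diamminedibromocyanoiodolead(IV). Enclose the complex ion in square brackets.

[PbBr2(CN)I(NH3)2]

Ligands: 1 iodo (I, -1), 2 ammine (NH3, neutral), 2 bromo (Br, -1), 1 cyano (CN, -1). Ligand charge sum = -4.
With Pb in oxidation state +4, the complex ion is [Pb...].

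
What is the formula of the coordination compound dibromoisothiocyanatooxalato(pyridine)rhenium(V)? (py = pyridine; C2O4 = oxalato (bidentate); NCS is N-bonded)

Ligands: 2 bromo (Br, -1), 1 pyridine (py, neutral), 1 oxalato (C2O4, -2), 1 isothiocyanato (NCS, -1). Ligand charge sum = -5.
With Re in oxidation state +5, the complex ion is [Re...].

[ReBr2(C2O4)(NCS)(py)]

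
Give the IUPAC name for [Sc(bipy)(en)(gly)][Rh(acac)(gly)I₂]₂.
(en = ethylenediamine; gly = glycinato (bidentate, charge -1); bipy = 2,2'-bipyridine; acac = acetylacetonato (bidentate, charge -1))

Scandium is always +3 in its complexes; the cation's ligand charges sum to -1, so the complex cation is 2+.
With 2 anions per cation, each anion must be 2/2 = 1−.
Anion: ligand charges sum to -4; for the ion to be 1−, Rh = +3.

(2,2'-bipyridine)(ethylenediamine)(glycinato)scandium(III) (acetylacetonato)(glycinato)diiodorhodate(III)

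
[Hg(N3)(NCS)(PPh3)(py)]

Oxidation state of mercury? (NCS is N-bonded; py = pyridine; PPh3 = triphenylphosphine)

+2

No counter-ion: the bracketed complex is neutral.
Ligand charges: 1×NCS = -1; 1×N3 = -1; 1×py neutral; 1×PPh3 neutral; sum -2.
Hg + (-2) = 0 ⇒ Hg is +2.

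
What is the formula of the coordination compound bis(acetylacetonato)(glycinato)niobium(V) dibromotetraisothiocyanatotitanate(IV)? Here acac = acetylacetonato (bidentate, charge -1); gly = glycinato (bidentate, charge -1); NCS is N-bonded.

[Nb(acac)2(gly)][TiBr2(NCS)4]

Cation [Nb…]: ligand charges -3, Nb(V) ⇒ ion charge 2+.
Anion [Ti…]: ligand charges -6, Ti(IV) ⇒ ion charge 2−.
One 2+ cation balances one 2− anion.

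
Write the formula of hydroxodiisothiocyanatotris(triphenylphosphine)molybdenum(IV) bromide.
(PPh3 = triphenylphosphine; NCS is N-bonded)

[Mo(NCS)2(OH)(PPh3)3]Br

Ligands: 3 triphenylphosphine (PPh3, neutral), 2 isothiocyanato (NCS, -1), 1 hydroxo (OH, -1). Ligand charge sum = -3.
Charge balance with bromide (-1) requires 1 complex ion per 1 bromide.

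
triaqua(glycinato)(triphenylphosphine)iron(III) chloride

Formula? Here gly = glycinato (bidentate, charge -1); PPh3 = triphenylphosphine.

[Fe(gly)(H2O)3(PPh3)]Cl2

Ligands: 1 glycinato (gly, -1), 3 aqua (H2O, neutral), 1 triphenylphosphine (PPh3, neutral). Ligand charge sum = -1.
With Fe in oxidation state +3, the complex ion is [Fe...]^2+.
Charge balance with chloride (-1) requires 1 complex ion per 2 chloride.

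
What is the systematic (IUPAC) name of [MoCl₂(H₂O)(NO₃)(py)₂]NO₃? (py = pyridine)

aquadichloronitratobis(pyridine)molybdenum(IV) nitrate

The 1 nitrate counter-ion carries a total charge of -1, so each complex ion is 1+.
Ligand charges: 2×chloro (-1 each), 1×aqua (neutral), 2×pyridine (neutral), 1×nitrato (-1 each); total -3. So Mo + (-3) = 1+, giving Mo = +4.
Ligands are named alphabetically: aqua before chloro before nitrato before pyridine.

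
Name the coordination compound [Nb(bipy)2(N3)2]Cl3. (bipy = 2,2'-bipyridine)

The 3 chloride counter-ions carry a total charge of -3, so each complex ion is 3+.
Ligand charges: 2×2,2'-bipyridine (neutral), 2×azido (-1 each); total -2. So Nb + (-2) = 3+, giving Nb = +5.
Ligands are named alphabetically: azido before bipyridine.

diazidobis(2,2'-bipyridine)niobium(V) chloride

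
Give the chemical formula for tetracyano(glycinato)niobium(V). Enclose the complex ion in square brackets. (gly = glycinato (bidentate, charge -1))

Ligands: 1 glycinato (gly, -1), 4 cyano (CN, -1). Ligand charge sum = -5.
With Nb in oxidation state +5, the complex ion is [Nb...].

[Nb(CN)4(gly)]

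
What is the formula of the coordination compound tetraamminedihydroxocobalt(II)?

[Co(NH3)4(OH)2]

Ligands: 4 ammine (NH3, neutral), 2 hydroxo (OH, -1). Ligand charge sum = -2.
With Co in oxidation state +2, the complex ion is [Co...].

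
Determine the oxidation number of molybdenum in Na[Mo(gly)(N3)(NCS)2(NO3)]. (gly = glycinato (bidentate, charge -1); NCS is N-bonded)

1 sodium outside the brackets (+1 each) → the complex ion is 1−.
Ligand charges: 1×gly = -1; 1×N3 = -1; 1×NO3 = -1; 2×NCS = -2; sum -5.
Mo + (-5) = 1− ⇒ Mo is +4.

+4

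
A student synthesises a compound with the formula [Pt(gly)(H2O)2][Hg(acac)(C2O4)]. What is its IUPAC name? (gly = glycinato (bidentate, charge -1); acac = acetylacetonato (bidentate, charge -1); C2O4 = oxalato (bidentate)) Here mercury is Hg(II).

Hg is given as +2; the anion's ligand charges sum to -3, so the complex anion is 1−.
A 1:1 salt means the cation carries the equal and opposite charge, 1+.
Cation: ligand charges sum to -1; for the ion to be 1+, Pt = +2.

diaqua(glycinato)platinum(II) (acetylacetonato)oxalatomercurate(II)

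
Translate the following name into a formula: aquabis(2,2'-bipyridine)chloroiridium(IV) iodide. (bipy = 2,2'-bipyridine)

Ligands: 1 aqua (H2O, neutral), 1 chloro (Cl, -1), 2 2,2'-bipyridine (bipy, neutral). Ligand charge sum = -1.
With Ir in oxidation state +4, the complex ion is [Ir...]^3+.
Charge balance with iodide (-1) requires 1 complex ion per 3 iodide.

[Ir(bipy)2Cl(H2O)]I3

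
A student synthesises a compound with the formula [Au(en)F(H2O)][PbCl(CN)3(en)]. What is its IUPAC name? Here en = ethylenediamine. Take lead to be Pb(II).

aqua(ethylenediamine)fluorogold(III) chlorotricyano(ethylenediamine)plumbate(II)

Both ions are complex: the cation is named first with the plain metal name, the anion second with the -ate form; each ion's ligands are alphabetised independently.
Pb is given as +2; the anion's ligand charges sum to -4, so the complex anion is 2−.
A 1:1 salt means the cation carries the equal and opposite charge, 2+.
Cation: ligand charges sum to -1; for the ion to be 2+, Au = +3.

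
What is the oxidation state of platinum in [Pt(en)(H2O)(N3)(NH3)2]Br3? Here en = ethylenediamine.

+4

3 bromide outside the brackets (-1 each) → the complex ion is 3+.
Ligand charges: 2×NH3 neutral; 1×N3 = -1; 1×H2O neutral; 1×en neutral; sum -1.
Pt + (-1) = 3+ ⇒ Pt is +4.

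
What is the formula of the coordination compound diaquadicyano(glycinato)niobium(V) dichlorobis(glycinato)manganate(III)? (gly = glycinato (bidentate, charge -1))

[Nb(CN)2(gly)(H2O)2][MnCl2(gly)2]2

Cation [Nb…]: ligand charges -3, Nb(V) ⇒ ion charge 2+.
Anion [Mn…]: ligand charges -4, Mn(III) ⇒ ion charge 1−.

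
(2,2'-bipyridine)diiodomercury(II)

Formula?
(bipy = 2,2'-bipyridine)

Ligands: 1 2,2'-bipyridine (bipy, neutral), 2 iodo (I, -1). Ligand charge sum = -2.
With Hg in oxidation state +2, the complex ion is [Hg...].

[Hg(bipy)I2]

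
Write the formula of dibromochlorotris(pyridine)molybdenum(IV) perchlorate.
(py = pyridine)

[MoBr2Cl(py)3]ClO4

Ligands: 2 bromo (Br, -1), 1 chloro (Cl, -1), 3 pyridine (py, neutral). Ligand charge sum = -3.
With Mo in oxidation state +4, the complex ion is [Mo...]^1+.
Charge balance with perchlorate (-1) requires 1 complex ion per 1 perchlorate.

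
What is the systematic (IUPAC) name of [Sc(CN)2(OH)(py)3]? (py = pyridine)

There is no counter-ion, so the complex is neutral overall.
Ligand charges: 1×hydroxo (-1 each), 2×cyano (-1 each), 3×pyridine (neutral); total -3. So Sc + (-3) = 0, giving Sc = +3.
Ligands are named alphabetically: cyano before hydroxo before pyridine.

dicyanohydroxotris(pyridine)scandium(III)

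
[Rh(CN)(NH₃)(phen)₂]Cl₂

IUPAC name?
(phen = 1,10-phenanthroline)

amminecyanobis(1,10-phenanthroline)rhodium(III) chloride

The 2 chloride counter-ions carry a total charge of -2, so each complex ion is 2+.
Ligand charges: 2×1,10-phenanthroline (neutral), 1×cyano (-1 each), 1×ammine (neutral); total -1. So Rh + (-1) = 2+, giving Rh = +3.
Ligands are named alphabetically: ammine before cyano before phenanthroline.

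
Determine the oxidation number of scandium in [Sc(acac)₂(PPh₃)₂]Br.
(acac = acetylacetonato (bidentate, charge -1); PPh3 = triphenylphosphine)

+3

1 bromide outside the brackets (-1 each) → the complex ion is 1+.
Ligand charges: 2×acac = -2; 2×PPh3 neutral; sum -2.
Sc + (-2) = 1+ ⇒ Sc is +3.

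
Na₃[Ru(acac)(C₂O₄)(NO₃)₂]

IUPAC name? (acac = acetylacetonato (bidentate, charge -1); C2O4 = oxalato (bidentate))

sodium (acetylacetonato)dinitratooxalatoruthenate(II)

The 3 sodium counter-ions carry a total charge of +3, so each complex ion is 3−.
Ligand charges: 2×nitrato (-1 each), 1×acetylacetonato (-1 each), 1×oxalato (-2 each); total -5. So Ru + (-5) = 3−, giving Ru = +2.
Ligands are named alphabetically: acetylacetonato before nitrato before oxalato.
The complex ion is anionic, so ruthenium takes the -ate form ruthenate(II).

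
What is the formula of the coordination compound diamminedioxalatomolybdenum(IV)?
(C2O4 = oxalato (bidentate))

Ligands: 2 oxalato (C2O4, -2), 2 ammine (NH3, neutral). Ligand charge sum = -4.
With Mo in oxidation state +4, the complex ion is [Mo...].

[Mo(C2O4)2(NH3)2]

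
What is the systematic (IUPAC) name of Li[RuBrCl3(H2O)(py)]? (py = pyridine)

The 1 lithium counter-ion carries a total charge of +1, so each complex ion is 1−.
Ligand charges: 3×chloro (-1 each), 1×aqua (neutral), 1×pyridine (neutral), 1×bromo (-1 each); total -4. So Ru + (-4) = 1−, giving Ru = +3.
The complex ion is anionic, so ruthenium takes the -ate form ruthenate(III).

lithium aquabromotrichloro(pyridine)ruthenate(III)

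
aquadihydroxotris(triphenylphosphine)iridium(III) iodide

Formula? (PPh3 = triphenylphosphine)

[Ir(H2O)(OH)2(PPh3)3]I

Ligands: 3 triphenylphosphine (PPh3, neutral), 2 hydroxo (OH, -1), 1 aqua (H2O, neutral). Ligand charge sum = -2.
With Ir in oxidation state +3, the complex ion is [Ir...]^1+.
Charge balance with iodide (-1) requires 1 complex ion per 1 iodide.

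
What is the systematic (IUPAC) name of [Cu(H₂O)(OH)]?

aquahydroxocopper(I)

There is no counter-ion, so the complex is neutral overall.
Ligand charges: 1×hydroxo (-1 each), 1×aqua (neutral); total -1. So Cu + (-1) = 0, giving Cu = +1.
Ligands are named alphabetically: aqua before hydroxo.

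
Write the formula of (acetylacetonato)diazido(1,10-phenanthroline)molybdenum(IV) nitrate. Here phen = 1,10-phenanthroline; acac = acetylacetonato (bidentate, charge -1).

[Mo(acac)(N3)2(phen)]NO3

Ligands: 1 1,10-phenanthroline (phen, neutral), 1 acetylacetonato (acac, -1), 2 azido (N3, -1). Ligand charge sum = -3.
Charge balance with nitrate (-1) requires 1 complex ion per 1 nitrate.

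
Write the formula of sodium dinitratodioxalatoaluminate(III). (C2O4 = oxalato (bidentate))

Ligands: 2 nitrato (NO3, -1), 2 oxalato (C2O4, -2). Ligand charge sum = -6.
With Al in oxidation state +3, the complex ion is [Al...]^3−.
Charge balance with sodium (+1) requires 1 complex ion per 3 sodium.

Na3[Al(C2O4)2(NO3)2]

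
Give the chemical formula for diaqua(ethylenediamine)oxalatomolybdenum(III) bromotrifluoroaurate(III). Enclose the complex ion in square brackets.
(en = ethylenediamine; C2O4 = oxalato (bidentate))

Cation [Mo…]: ligand charges -2, Mo(III) ⇒ ion charge 1+.
Anion [Au…]: ligand charges -4, Au(III) ⇒ ion charge 1−.

[Mo(C2O4)(en)(H2O)2][AuBrF3]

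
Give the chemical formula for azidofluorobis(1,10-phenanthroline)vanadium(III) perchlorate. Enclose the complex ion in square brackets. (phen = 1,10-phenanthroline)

[VF(N3)(phen)2]ClO4

Ligands: 1 fluoro (F, -1), 1 azido (N3, -1), 2 1,10-phenanthroline (phen, neutral). Ligand charge sum = -2.
With V in oxidation state +3, the complex ion is [V...]^1+.
Charge balance with perchlorate (-1) requires 1 complex ion per 1 perchlorate.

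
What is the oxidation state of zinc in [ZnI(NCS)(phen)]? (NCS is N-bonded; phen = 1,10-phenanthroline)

No counter-ion: the bracketed complex is neutral.
Ligand charges: 1×NCS = -1; 1×I = -1; 1×phen neutral; sum -2.
Zn + (-2) = 0 ⇒ Zn is +2.

+2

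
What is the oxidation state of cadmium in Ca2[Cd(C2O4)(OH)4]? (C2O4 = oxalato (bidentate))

2 calcium outside the brackets (+2 each) → the complex ion is 4−.
Ligand charges: 4×OH = -4; 1×C2O4 = -2; sum -6.
Cd + (-6) = 4− ⇒ Cd is +2.

+2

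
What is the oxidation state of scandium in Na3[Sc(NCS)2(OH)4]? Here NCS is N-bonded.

3 sodium outside the brackets (+1 each) → the complex ion is 3−.
Ligand charges: 4×OH = -4; 2×NCS = -2; sum -6.
Sc + (-6) = 3− ⇒ Sc is +3.

+3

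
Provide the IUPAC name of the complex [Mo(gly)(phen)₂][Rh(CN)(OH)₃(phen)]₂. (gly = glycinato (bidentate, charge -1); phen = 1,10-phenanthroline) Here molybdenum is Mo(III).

(glycinato)bis(1,10-phenanthroline)molybdenum(III) cyanotrihydroxo(1,10-phenanthroline)rhodate(III)

Both ions are complex: the cation is named first with the plain metal name, the anion second with the -ate form; each ion's ligands are alphabetised independently.
Mo is given as +3; the cation's ligand charges sum to -1, so the complex cation is 2+.
With 2 anions per cation, each anion must be 2/2 = 1−.
Anion: ligand charges sum to -4; for the ion to be 1−, Rh = +3.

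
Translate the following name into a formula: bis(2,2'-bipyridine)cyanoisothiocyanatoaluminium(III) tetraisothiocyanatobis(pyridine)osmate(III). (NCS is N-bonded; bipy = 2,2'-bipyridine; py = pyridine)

[Al(bipy)2(CN)(NCS)][Os(NCS)4(py)2]

Cation [Al…]: ligand charges -2, Al(III) ⇒ ion charge 1+.
Anion [Os…]: ligand charges -4, Os(III) ⇒ ion charge 1−.
One 1+ cation balances one 1− anion.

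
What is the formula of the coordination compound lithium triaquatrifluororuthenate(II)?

Ligands: 3 fluoro (F, -1), 3 aqua (H2O, neutral). Ligand charge sum = -3.
With Ru in oxidation state +2, the complex ion is [Ru...]^1−.
Charge balance with lithium (+1) requires 1 complex ion per 1 lithium.

Li[RuF3(H2O)3]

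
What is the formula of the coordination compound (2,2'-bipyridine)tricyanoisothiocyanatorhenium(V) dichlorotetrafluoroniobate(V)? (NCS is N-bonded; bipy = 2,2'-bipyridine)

[Re(bipy)(CN)3(NCS)][NbCl2F4]

Cation [Re…]: ligand charges -4, Re(V) ⇒ ion charge 1+.
Anion [Nb…]: ligand charges -6, Nb(V) ⇒ ion charge 1−.
One 1+ cation balances one 1− anion.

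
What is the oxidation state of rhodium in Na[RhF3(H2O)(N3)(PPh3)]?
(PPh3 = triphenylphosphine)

1 sodium outside the brackets (+1 each) → the complex ion is 1−.
Ligand charges: 3×F = -3; 1×PPh3 neutral; 1×N3 = -1; 1×H2O neutral; sum -4.
Rh + (-4) = 1− ⇒ Rh is +3.

+3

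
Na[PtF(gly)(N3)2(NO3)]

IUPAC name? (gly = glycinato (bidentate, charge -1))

sodium diazidofluoro(glycinato)nitratoplatinate(IV)

The 1 sodium counter-ion carries a total charge of +1, so each complex ion is 1−.
Ligand charges: 2×azido (-1 each), 1×glycinato (-1 each), 1×nitrato (-1 each), 1×fluoro (-1 each); total -5. So Pt + (-5) = 1−, giving Pt = +4.
Ligands are named alphabetically: azido before fluoro before glycinato before nitrato.
The complex ion is anionic, so platinum takes the -ate form platinate(IV).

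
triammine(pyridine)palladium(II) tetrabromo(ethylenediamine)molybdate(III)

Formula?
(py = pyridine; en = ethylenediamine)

[Pd(NH3)3(py)][MoBr4(en)]2

Cation [Pd…]: ligand charges 0, Pd(II) ⇒ ion charge 2+.
Anion [Mo…]: ligand charges -4, Mo(III) ⇒ ion charge 1−.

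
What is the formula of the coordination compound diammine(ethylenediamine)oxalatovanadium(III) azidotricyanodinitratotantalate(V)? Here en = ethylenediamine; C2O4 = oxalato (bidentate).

Cation [V…]: ligand charges -2, V(III) ⇒ ion charge 1+.
Anion [Ta…]: ligand charges -6, Ta(V) ⇒ ion charge 1−.

[V(C2O4)(en)(NH3)2][Ta(CN)3(N3)(NO3)2]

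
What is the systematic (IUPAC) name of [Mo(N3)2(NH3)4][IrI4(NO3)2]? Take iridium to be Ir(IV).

tetraamminediazidomolybdenum(IV) tetraiododinitratoiridate(IV)

Both ions are complex: the cation is named first with the plain metal name, the anion second with the -ate form; each ion's ligands are alphabetised independently.
Ir is given as +4; the anion's ligand charges sum to -6, so the complex anion is 2−.
A 1:1 salt means the cation carries the equal and opposite charge, 2+.
Cation: ligand charges sum to -2; for the ion to be 2+, Mo = +4.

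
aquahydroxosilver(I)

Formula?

Ligands: 1 hydroxo (OH, -1), 1 aqua (H2O, neutral). Ligand charge sum = -1.
With Ag in oxidation state +1, the complex ion is [Ag...].

[Ag(H2O)(OH)]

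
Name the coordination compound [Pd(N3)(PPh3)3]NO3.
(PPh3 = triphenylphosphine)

azidotris(triphenylphosphine)palladium(II) nitrate

The 1 nitrate counter-ion carries a total charge of -1, so each complex ion is 1+.
Ligand charges: 3×triphenylphosphine (neutral), 1×azido (-1 each); total -1. So Pd + (-1) = 1+, giving Pd = +2.
Ligands are named alphabetically: azido before triphenylphosphine.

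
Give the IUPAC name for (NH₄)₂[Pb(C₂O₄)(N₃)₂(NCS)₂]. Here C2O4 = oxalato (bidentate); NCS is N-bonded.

ammonium diazidodiisothiocyanatooxalatoplumbate(IV)

The 2 ammonium counter-ions carry a total charge of +2, so each complex ion is 2−.
Ligand charges: 1×oxalato (-2 each), 2×azido (-1 each), 2×isothiocyanato (-1 each); total -6. So Pb + (-6) = 2−, giving Pb = +4.
Ligands are named alphabetically: azido before isothiocyanato before oxalato.
The complex ion is anionic, so lead takes the -ate form plumbate(IV).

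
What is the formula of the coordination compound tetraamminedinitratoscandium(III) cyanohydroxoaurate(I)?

Cation [Sc…]: ligand charges -2, Sc(III) ⇒ ion charge 1+.
Anion [Au…]: ligand charges -2, Au(I) ⇒ ion charge 1−.
One 1+ cation balances one 1− anion.

[Sc(NH3)4(NO3)2][Au(CN)(OH)]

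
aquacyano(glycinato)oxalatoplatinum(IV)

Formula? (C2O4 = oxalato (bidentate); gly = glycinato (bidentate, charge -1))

[Pt(C2O4)(CN)(gly)(H2O)]

Ligands: 1 cyano (CN, -1), 1 oxalato (C2O4, -2), 1 glycinato (gly, -1), 1 aqua (H2O, neutral). Ligand charge sum = -4.
With Pt in oxidation state +4, the complex ion is [Pt...].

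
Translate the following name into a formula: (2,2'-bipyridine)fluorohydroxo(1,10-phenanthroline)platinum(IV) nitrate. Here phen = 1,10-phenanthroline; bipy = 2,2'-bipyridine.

[Pt(bipy)F(OH)(phen)](NO3)2

Ligands: 1 1,10-phenanthroline (phen, neutral), 1 2,2'-bipyridine (bipy, neutral), 1 fluoro (F, -1), 1 hydroxo (OH, -1). Ligand charge sum = -2.
Charge balance with nitrate (-1) requires 1 complex ion per 2 nitrate.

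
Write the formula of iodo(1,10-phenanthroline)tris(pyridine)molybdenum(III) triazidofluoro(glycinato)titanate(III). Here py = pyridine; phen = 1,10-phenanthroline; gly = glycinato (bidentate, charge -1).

[MoI(phen)(py)3][TiF(gly)(N3)3]

Cation [Mo…]: ligand charges -1, Mo(III) ⇒ ion charge 2+.
Anion [Ti…]: ligand charges -5, Ti(III) ⇒ ion charge 2−.
One 2+ cation balances one 2− anion.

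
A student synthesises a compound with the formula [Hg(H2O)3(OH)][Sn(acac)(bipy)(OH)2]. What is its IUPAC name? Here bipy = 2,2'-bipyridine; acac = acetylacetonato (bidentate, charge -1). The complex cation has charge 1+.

Both ions are complex: the cation is named first with the plain metal name, the anion second with the -ate form; each ion's ligands are alphabetised independently.
The complex cation is given as 1+; its ligand charges sum to -1, so Hg = +2.
A 1:1 salt means the anion carries the equal and opposite charge, 1−.
Anion: ligand charges sum to -3; for the ion to be 1−, Sn = +2.

triaquahydroxomercury(II) (acetylacetonato)(2,2'-bipyridine)dihydroxostannate(II)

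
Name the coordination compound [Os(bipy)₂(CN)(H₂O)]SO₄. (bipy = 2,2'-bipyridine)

The 1 sulfate counter-ion carries a total charge of -2, so each complex ion is 2+.
Ligand charges: 2×2,2'-bipyridine (neutral), 1×cyano (-1 each), 1×aqua (neutral); total -1. So Os + (-1) = 2+, giving Os = +3.
Ligands are named alphabetically: aqua before bipyridine before cyano.

aquabis(2,2'-bipyridine)cyanoosmium(III) sulfate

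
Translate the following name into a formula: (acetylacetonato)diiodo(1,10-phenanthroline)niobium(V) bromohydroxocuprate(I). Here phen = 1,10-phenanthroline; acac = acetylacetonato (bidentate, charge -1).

[Nb(acac)I2(phen)][CuBr(OH)]2

Cation [Nb…]: ligand charges -3, Nb(V) ⇒ ion charge 2+.
Anion [Cu…]: ligand charges -2, Cu(I) ⇒ ion charge 1−.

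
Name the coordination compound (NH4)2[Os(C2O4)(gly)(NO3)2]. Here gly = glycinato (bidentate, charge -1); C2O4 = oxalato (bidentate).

ammonium (glycinato)dinitratooxalatoosmate(III)

The 2 ammonium counter-ions carry a total charge of +2, so each complex ion is 2−.
Ligand charges: 1×glycinato (-1 each), 1×oxalato (-2 each), 2×nitrato (-1 each); total -5. So Os + (-5) = 2−, giving Os = +3.
The complex ion is anionic, so osmium takes the -ate form osmate(III).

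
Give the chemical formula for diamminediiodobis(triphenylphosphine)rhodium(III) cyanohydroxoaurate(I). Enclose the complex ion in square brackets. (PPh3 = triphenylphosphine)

Cation [Rh…]: ligand charges -2, Rh(III) ⇒ ion charge 1+.
Anion [Au…]: ligand charges -2, Au(I) ⇒ ion charge 1−.

[RhI2(NH3)2(PPh3)2][Au(CN)(OH)]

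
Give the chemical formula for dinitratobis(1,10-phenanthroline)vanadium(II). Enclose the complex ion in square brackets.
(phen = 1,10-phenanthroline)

[V(NO3)2(phen)2]

Ligands: 2 1,10-phenanthroline (phen, neutral), 2 nitrato (NO3, -1). Ligand charge sum = -2.
With V in oxidation state +2, the complex ion is [V...].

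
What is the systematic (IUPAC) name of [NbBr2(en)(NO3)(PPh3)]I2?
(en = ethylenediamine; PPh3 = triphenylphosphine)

The 2 iodide counter-ions carry a total charge of -2, so each complex ion is 2+.
Ligand charges: 2×bromo (-1 each), 1×ethylenediamine (neutral), 1×triphenylphosphine (neutral), 1×nitrato (-1 each); total -3. So Nb + (-3) = 2+, giving Nb = +5.
Ligands are named alphabetically: bromo before ethylenediamine before nitrato before triphenylphosphine.

dibromo(ethylenediamine)nitrato(triphenylphosphine)niobium(V) iodide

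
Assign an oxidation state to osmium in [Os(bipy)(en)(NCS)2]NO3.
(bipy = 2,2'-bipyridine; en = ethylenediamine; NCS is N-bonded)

1 nitrate outside the brackets (-1 each) → the complex ion is 1+.
Ligand charges: 1×bipy neutral; 1×en neutral; 2×NCS = -2; sum -2.
Os + (-2) = 1+ ⇒ Os is +3.

+3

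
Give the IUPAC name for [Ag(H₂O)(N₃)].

aquaazidosilver(I)

There is no counter-ion, so the complex is neutral overall.
Ligand charges: 1×azido (-1 each), 1×aqua (neutral); total -1. So Ag + (-1) = 0, giving Ag = +1.
Ligands are named alphabetically: aqua before azido.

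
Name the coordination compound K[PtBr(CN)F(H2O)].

The 1 potassium counter-ion carries a total charge of +1, so each complex ion is 1−.
Ligand charges: 1×fluoro (-1 each), 1×cyano (-1 each), 1×aqua (neutral), 1×bromo (-1 each); total -3. So Pt + (-3) = 1−, giving Pt = +2.
Ligands are named alphabetically: aqua before bromo before cyano before fluoro.
The complex ion is anionic, so platinum takes the -ate form platinate(II).

potassium aquabromocyanofluoroplatinate(II)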